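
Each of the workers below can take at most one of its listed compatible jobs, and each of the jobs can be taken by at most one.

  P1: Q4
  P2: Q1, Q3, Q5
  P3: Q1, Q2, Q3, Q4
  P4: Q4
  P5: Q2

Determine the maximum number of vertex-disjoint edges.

4

Unit-capacity flow: source→left, listed edges, right→sink; max matching = max flow.
Augmenting path P1→Q4 (+1); matched 1.
Augmenting path P2→Q1 (+1); matched 2.
Augmenting path P3→Q2 (+1); matched 3.
Augmenting path P5→Q2→P3→Q3 (+1); matched 4.
No augmenting path remains; maximum matching = 4.
König certificate: {P2, P3, P5, Q4} is a vertex cover of size 4 (every listed pair touches it), so no matching can be larger.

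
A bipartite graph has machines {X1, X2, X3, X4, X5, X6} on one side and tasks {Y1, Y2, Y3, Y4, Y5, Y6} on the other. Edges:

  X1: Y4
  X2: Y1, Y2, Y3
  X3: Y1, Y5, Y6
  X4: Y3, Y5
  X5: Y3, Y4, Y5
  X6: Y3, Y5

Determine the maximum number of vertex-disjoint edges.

5

Unit-capacity flow: source→left, listed edges, right→sink; max matching = max flow.
Augmenting path X1→Y4 (+1); matched 1.
Augmenting path X2→Y1 (+1); matched 2.
Augmenting path X3→Y5 (+1); matched 3.
Augmenting path X4→Y3 (+1); matched 4.
Augmenting path X5→Y5→X3→Y6 (+1); matched 5.
No augmenting path remains; maximum matching = 5.
König certificate: {X2, X3, Y3, Y4, Y5} is a vertex cover of size 5 (every listed pair touches it), so no matching can be larger.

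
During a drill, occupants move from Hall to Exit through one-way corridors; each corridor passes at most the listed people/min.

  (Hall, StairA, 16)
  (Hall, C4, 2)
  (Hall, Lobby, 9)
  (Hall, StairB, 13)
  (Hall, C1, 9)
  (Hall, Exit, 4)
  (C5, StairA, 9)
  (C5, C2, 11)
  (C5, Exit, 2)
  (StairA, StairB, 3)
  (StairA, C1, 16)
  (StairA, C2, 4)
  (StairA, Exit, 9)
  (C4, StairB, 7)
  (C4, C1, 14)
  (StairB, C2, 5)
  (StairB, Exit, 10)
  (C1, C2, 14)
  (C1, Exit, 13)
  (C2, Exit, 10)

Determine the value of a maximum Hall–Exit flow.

44

Augment Hall→Exit: bottleneck 4, flow now 4.
Augment Hall→StairA→Exit: bottleneck 9, flow now 13.
Augment Hall→StairB→Exit: bottleneck 10, flow now 23.
Augment Hall→C1→Exit: bottleneck 9, flow now 32.
Augment Hall→StairA→C1→Exit: bottleneck 4, flow now 36.
Augment Hall→StairA→C2→Exit: bottleneck 3, flow now 39.
Augment Hall→StairB→C2→Exit: bottleneck 3, flow now 42.
Augment Hall→C4→StairB→C2→Exit: bottleneck 2, flow now 44.
No augmenting path remains; maximum flow = 44.
In the residual graph, reachable from Hall: {Hall, Lobby}.
Min-cut edges: Hall→StairA (16), Hall→C4 (2), Hall→StairB (13), Hall→C1 (9), Hall→Exit (4); capacity 16 + 2 + 13 + 9 + 4 = 44.
This cut is saturated, so no flow can exceed 44.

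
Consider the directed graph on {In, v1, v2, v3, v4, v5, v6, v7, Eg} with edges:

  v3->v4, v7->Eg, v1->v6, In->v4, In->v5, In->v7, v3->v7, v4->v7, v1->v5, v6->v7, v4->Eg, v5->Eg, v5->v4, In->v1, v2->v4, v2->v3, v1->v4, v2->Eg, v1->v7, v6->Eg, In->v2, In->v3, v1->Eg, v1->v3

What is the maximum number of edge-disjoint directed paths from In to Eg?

5

Assign every edge capacity 1; by Menger, the answer equals the max flow.
Path In→v1→Eg (+1); total 1.
Path In→v2→Eg (+1); total 2.
Path In→v4→Eg (+1); total 3.
Path In→v5→Eg (+1); total 4.
Path In→v7→Eg (+1); total 5.
No residual In→Eg path; max flow = 5.
Certifying cut of size 5: {In→v1, In→v2, In→v5, v4→Eg, v7→Eg}.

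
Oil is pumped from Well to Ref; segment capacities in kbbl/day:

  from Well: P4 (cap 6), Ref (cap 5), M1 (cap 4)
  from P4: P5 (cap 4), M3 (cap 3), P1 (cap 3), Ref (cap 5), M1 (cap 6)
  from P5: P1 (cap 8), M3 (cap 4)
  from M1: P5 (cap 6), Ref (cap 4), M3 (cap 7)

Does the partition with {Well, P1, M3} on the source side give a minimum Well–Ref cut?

No — its capacity is 15, but the minimum cut has capacity 14.

Given cut capacity: 6 + 4 + 5 = 15.
Augment Well→Ref: bottleneck 5, flow now 5.
Augment Well→P4→Ref: bottleneck 5, flow now 10.
Augment Well→M1→Ref: bottleneck 4, flow now 14.
No augmenting path remains; maximum flow = 14.
In the residual graph, reachable from Well: {Well, P4, P5, P1, M1, M3}.
Min-cut edges: Well→Ref (5), P4→Ref (5), M1→Ref (4); capacity 5 + 5 + 4 = 14.
Cut capacity 15 exceeds the max flow 14, so it is not minimum.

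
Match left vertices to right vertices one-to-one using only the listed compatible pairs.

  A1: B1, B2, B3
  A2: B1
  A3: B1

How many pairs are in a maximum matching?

2

Unit-capacity flow: source→left, listed edges, right→sink; max matching = max flow.
Augmenting path A1→B1 (+1); matched 1.
Augmenting path A2→B1→A1→B2 (+1); matched 2.
No augmenting path remains; maximum matching = 2.
König certificate: {A1, B1} is a vertex cover of size 2 (every listed pair touches it), so no matching can be larger.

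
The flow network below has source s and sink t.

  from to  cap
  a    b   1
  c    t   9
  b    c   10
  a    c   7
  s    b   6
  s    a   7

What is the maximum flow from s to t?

9

Augment s→a→c→t: bottleneck 7, flow now 7.
Augment s→b→c→t: bottleneck 2, flow now 9.
No augmenting path remains; maximum flow = 9.
In the residual graph, reachable from s: {s, a, b, c}.
Min-cut edges: c→t (9); capacity 9 = 9.
This cut is saturated, so no flow can exceed 9.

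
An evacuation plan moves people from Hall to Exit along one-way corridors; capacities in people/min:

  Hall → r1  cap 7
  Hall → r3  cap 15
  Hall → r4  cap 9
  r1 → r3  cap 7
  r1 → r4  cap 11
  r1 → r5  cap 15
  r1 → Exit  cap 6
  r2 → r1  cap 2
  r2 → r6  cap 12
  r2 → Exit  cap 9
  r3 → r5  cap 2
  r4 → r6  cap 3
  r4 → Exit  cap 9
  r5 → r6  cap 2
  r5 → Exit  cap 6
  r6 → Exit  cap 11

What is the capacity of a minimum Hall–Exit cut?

Augment Hall→r1→Exit: bottleneck 6, flow now 6.
Augment Hall→r4→Exit: bottleneck 9, flow now 15.
Augment Hall→r1→r5→Exit: bottleneck 1, flow now 16.
Augment Hall→r3→r5→Exit: bottleneck 2, flow now 18.
No augmenting path remains; maximum flow = 18.
By max-flow min-cut, the minimum cut capacity equals the max flow.
In the residual graph, reachable from Hall: {Hall, r3}.
Min-cut edges: Hall→r1 (7), Hall→r4 (9), r3→r5 (2); capacity 7 + 9 + 2 = 18.

18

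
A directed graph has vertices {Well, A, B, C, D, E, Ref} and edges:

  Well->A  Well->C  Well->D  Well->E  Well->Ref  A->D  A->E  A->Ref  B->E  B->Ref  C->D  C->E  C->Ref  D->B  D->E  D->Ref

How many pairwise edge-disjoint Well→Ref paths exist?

4

Assign every edge capacity 1; by Menger, the answer equals the max flow.
Path Well→Ref (+1); total 1.
Path Well→A→Ref (+1); total 2.
Path Well→C→Ref (+1); total 3.
Path Well→D→Ref (+1); total 4.
No residual Well→Ref path; max flow = 4.
Certifying cut of size 4: {Well→A, Well→C, Well→D, Well→Ref}.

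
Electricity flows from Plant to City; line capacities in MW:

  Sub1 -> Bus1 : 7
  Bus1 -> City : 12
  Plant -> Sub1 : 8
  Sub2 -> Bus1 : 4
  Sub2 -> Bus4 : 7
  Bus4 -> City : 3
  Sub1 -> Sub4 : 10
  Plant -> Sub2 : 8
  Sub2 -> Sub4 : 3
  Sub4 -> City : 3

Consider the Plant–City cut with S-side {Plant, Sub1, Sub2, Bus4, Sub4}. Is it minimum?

No — its capacity is 17, but the minimum cut has capacity 16.

Given cut capacity: 7 + 4 + 3 + 3 = 17.
Augment Plant→Sub1→Bus1→City: bottleneck 7, flow now 7.
Augment Plant→Sub1→Sub4→City: bottleneck 1, flow now 8.
Augment Plant→Sub2→Bus4→City: bottleneck 3, flow now 11.
Augment Plant→Sub2→Bus1→City: bottleneck 4, flow now 15.
Augment Plant→Sub2→Sub4→City: bottleneck 1, flow now 16.
No augmenting path remains; maximum flow = 16.
In the residual graph, reachable from Plant: {Plant}.
Min-cut edges: Plant→Sub1 (8), Plant→Sub2 (8); capacity 8 + 8 = 16.
Cut capacity 17 exceeds the max flow 16, so it is not minimum.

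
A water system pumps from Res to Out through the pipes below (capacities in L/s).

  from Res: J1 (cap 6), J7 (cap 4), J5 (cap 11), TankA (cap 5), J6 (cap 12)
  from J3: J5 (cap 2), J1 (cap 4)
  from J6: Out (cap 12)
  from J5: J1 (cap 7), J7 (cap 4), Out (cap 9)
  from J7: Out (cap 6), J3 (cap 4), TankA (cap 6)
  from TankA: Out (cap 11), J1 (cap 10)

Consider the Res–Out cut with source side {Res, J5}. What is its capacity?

47

Edges leaving {Res, J5}: Res→J6 (12), Res→J7 (4), Res→TankA (5), Res→J1 (6), J5→J7 (4), J5→J1 (7), J5→Out (9).
Cut capacity = 12 + 4 + 5 + 6 + 4 + 7 + 9 = 47.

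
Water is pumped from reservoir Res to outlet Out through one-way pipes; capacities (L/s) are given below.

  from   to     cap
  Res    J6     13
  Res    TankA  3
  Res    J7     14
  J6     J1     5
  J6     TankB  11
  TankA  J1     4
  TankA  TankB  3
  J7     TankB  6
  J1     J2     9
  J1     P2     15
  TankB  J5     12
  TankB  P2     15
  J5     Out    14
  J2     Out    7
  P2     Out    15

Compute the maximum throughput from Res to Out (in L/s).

Augment Res→J6→J1→J2→Out: bottleneck 5, flow now 5.
Augment Res→J6→TankB→J5→Out: bottleneck 8, flow now 13.
Augment Res→TankA→J1→J2→Out: bottleneck 2, flow now 15.
Augment Res→TankA→J1→P2→Out: bottleneck 1, flow now 16.
Augment Res→J7→TankB→J5→Out: bottleneck 4, flow now 20.
Augment Res→J7→TankB→P2→Out: bottleneck 2, flow now 22.
No augmenting path remains; maximum flow = 22.
In the residual graph, reachable from Res: {Res, J7}.
Min-cut edges: Res→J6 (13), Res→TankA (3), J7→TankB (6); capacity 13 + 3 + 6 = 22.
This cut is saturated, so no flow can exceed 22.

22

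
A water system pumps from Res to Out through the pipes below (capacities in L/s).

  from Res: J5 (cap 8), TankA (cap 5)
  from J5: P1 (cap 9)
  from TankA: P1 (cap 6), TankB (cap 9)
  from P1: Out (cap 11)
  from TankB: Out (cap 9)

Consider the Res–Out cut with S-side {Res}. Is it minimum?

Yes — it is a minimum cut (capacity 13).

Given cut capacity: 8 + 5 = 13.
Augment Res→J5→P1→Out: bottleneck 8, flow now 8.
Augment Res→TankA→P1→Out: bottleneck 3, flow now 11.
Augment Res→TankA→TankB→Out: bottleneck 2, flow now 13.
No augmenting path remains; maximum flow = 13.
Cut capacity 13 equals the max flow, so it is a minimum cut.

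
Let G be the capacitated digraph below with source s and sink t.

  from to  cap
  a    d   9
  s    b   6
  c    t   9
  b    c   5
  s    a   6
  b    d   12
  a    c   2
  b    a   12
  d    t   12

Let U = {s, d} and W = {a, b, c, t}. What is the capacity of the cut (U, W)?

24

Edges leaving {s, d}: s→a (6), s→b (6), d→t (12).
Cut capacity = 6 + 6 + 12 = 24.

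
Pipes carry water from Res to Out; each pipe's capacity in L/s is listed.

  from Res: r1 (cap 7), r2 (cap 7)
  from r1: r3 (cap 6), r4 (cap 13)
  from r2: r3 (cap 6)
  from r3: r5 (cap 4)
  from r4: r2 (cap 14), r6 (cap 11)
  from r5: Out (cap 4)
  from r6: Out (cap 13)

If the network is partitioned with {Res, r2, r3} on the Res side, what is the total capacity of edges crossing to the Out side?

11

Edges leaving {Res, r2, r3}: Res→r1 (7), r3→r5 (4).
Cut capacity = 7 + 4 = 11.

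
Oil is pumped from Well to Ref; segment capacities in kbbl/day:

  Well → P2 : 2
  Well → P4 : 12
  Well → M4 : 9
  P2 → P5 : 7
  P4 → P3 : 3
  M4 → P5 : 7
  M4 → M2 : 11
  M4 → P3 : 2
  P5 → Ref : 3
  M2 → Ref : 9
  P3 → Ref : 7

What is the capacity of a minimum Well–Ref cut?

Augment Well→P2→P5→Ref: bottleneck 2, flow now 2.
Augment Well→P4→P3→Ref: bottleneck 3, flow now 5.
Augment Well→M4→P5→Ref: bottleneck 1, flow now 6.
Augment Well→M4→M2→Ref: bottleneck 8, flow now 14.
No augmenting path remains; maximum flow = 14.
By max-flow min-cut, the minimum cut capacity equals the max flow.
In the residual graph, reachable from Well: {Well, P4}.
Min-cut edges: Well→P2 (2), Well→M4 (9), P4→P3 (3); capacity 2 + 9 + 3 = 14.

14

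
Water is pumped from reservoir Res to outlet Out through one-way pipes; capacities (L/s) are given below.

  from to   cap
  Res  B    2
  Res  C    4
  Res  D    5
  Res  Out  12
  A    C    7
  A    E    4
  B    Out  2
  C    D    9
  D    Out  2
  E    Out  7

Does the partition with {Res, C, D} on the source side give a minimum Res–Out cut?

Given cut capacity: 2 + 12 + 2 = 16.
Augment Res→Out: bottleneck 12, flow now 12.
Augment Res→B→Out: bottleneck 2, flow now 14.
Augment Res→D→Out: bottleneck 2, flow now 16.
No augmenting path remains; maximum flow = 16.
Cut capacity 16 equals the max flow, so it is a minimum cut.

Yes — it is a minimum cut (capacity 16).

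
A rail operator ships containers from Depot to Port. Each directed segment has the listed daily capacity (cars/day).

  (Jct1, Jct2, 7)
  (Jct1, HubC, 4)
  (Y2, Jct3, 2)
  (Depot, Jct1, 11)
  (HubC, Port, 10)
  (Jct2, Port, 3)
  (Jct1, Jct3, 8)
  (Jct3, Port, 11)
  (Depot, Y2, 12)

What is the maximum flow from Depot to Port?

Augment Depot→Y2→Jct3→Port: bottleneck 2, flow now 2.
Augment Depot→Jct1→Jct3→Port: bottleneck 8, flow now 10.
Augment Depot→Jct1→Jct2→Port: bottleneck 3, flow now 13.
No augmenting path remains; maximum flow = 13.
In the residual graph, reachable from Depot: {Depot, Y2}.
Min-cut edges: Depot→Jct1 (11), Y2→Jct3 (2); capacity 11 + 2 = 13.
This cut is saturated, so no flow can exceed 13.

13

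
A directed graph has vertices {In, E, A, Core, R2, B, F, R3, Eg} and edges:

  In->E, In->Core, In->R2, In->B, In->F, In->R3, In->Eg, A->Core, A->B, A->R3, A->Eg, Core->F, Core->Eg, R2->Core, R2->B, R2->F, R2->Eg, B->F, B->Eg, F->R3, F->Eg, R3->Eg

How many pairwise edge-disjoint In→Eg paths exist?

6

Assign every edge capacity 1; by Menger, the answer equals the max flow.
Path In→Eg (+1); total 1.
Path In→Core→Eg (+1); total 2.
Path In→R2→Eg (+1); total 3.
Path In→B→Eg (+1); total 4.
Path In→F→Eg (+1); total 5.
Path In→R3→Eg (+1); total 6.
No residual In→Eg path; max flow = 6.
Certifying cut of size 6: {In→B, In→Core, In→Eg, In→F, In→R2, In→R3}.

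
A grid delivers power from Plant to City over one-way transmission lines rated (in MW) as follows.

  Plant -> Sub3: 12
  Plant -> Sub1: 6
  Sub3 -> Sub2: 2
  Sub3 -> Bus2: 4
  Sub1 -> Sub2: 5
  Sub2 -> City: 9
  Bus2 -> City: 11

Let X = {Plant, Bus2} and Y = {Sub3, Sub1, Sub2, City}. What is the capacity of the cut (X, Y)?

Edges leaving {Plant, Bus2}: Plant→Sub3 (12), Plant→Sub1 (6), Bus2→City (11).
Cut capacity = 12 + 6 + 11 = 29.

29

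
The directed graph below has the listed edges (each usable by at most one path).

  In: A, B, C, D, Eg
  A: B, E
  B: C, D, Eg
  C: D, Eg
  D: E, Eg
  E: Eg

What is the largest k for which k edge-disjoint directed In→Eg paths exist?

Assign every edge capacity 1; by Menger, the answer equals the max flow.
Path In→Eg (+1); total 1.
Path In→B→Eg (+1); total 2.
Path In→C→Eg (+1); total 3.
Path In→D→Eg (+1); total 4.
Path In→A→E→Eg (+1); total 5.
No residual In→Eg path; max flow = 5.
Certifying cut of size 5: {In→A, In→B, In→C, In→D, In→Eg}.

5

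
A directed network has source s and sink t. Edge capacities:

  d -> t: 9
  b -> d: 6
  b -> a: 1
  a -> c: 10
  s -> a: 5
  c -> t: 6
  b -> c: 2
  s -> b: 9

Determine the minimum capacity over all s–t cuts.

Augment s→a→c→t: bottleneck 5, flow now 5.
Augment s→b→c→t: bottleneck 1, flow now 6.
Augment s→b→d→t: bottleneck 6, flow now 12.
No augmenting path remains; maximum flow = 12.
By max-flow min-cut, the minimum cut capacity equals the max flow.
In the residual graph, reachable from s: {s, a, b, c}.
Min-cut edges: b→d (6), c→t (6); capacity 6 + 6 = 12.

12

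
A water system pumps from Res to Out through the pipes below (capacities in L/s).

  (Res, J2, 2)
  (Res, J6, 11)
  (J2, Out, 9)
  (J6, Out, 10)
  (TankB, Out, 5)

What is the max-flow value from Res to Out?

12

Augment Res→J2→Out: bottleneck 2, flow now 2.
Augment Res→J6→Out: bottleneck 10, flow now 12.
No augmenting path remains; maximum flow = 12.
In the residual graph, reachable from Res: {Res, J6}.
Min-cut edges: Res→J2 (2), J6→Out (10); capacity 2 + 10 = 12.
This cut is saturated, so no flow can exceed 12.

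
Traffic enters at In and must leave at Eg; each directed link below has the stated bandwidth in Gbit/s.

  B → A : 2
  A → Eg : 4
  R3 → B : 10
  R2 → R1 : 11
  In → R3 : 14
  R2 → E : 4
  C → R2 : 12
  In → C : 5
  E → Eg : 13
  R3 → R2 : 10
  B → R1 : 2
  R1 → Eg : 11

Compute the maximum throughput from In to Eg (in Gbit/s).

17

Augment In→C→R2→R1→Eg: bottleneck 5, flow now 5.
Augment In→R3→B→R1→Eg: bottleneck 2, flow now 7.
Augment In→R3→B→A→Eg: bottleneck 2, flow now 9.
Augment In→R3→R2→R1→Eg: bottleneck 4, flow now 13.
Augment In→R3→R2→E→Eg: bottleneck 4, flow now 17.
No augmenting path remains; maximum flow = 17.
In the residual graph, reachable from In: {In, C, R3, B, R2, R1}.
Min-cut edges: B→A (2), R2→E (4), R1→Eg (11); capacity 2 + 4 + 11 = 17.
This cut is saturated, so no flow can exceed 17.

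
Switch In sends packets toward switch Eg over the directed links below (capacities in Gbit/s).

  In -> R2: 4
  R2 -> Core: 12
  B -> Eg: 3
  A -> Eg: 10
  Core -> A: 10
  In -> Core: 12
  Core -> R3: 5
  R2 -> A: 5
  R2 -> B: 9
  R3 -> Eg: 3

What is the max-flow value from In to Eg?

16

Augment In→Core→R3→Eg: bottleneck 3, flow now 3.
Augment In→Core→A→Eg: bottleneck 9, flow now 12.
Augment In→R2→B→Eg: bottleneck 3, flow now 15.
Augment In→R2→A→Eg: bottleneck 1, flow now 16.
No augmenting path remains; maximum flow = 16.
In the residual graph, reachable from In: {In}.
Min-cut edges: In→Core (12), In→R2 (4); capacity 12 + 4 = 16.
This cut is saturated, so no flow can exceed 16.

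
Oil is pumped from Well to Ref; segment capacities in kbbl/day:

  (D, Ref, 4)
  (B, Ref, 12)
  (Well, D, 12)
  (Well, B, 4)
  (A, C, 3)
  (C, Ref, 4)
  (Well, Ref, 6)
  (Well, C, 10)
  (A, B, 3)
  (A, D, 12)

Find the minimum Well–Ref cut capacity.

Augment Well→Ref: bottleneck 6, flow now 6.
Augment Well→B→Ref: bottleneck 4, flow now 10.
Augment Well→C→Ref: bottleneck 4, flow now 14.
Augment Well→D→Ref: bottleneck 4, flow now 18.
No augmenting path remains; maximum flow = 18.
By max-flow min-cut, the minimum cut capacity equals the max flow.
In the residual graph, reachable from Well: {Well, C, D}.
Min-cut edges: Well→B (4), Well→Ref (6), C→Ref (4), D→Ref (4); capacity 4 + 6 + 4 + 4 = 18.

18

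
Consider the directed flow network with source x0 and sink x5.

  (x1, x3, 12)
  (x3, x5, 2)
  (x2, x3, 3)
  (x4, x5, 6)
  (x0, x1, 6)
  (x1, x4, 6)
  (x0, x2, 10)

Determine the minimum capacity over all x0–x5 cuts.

8

Augment x0→x1→x3→x5: bottleneck 2, flow now 2.
Augment x0→x1→x4→x5: bottleneck 4, flow now 6.
Augment x0→x2→x3→x1→x4→x5: bottleneck 2, flow now 8. (uses reverse residual edge)
No augmenting path remains; maximum flow = 8.
By max-flow min-cut, the minimum cut capacity equals the max flow.
In the residual graph, reachable from x0: {x0, x2, x3}.
Min-cut edges: x0→x1 (6), x3→x5 (2); capacity 6 + 2 = 8.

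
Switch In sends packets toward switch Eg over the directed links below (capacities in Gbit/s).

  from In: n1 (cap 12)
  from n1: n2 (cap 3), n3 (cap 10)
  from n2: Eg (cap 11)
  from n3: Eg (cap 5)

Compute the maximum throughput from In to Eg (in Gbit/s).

8

Augment In→n1→n2→Eg: bottleneck 3, flow now 3.
Augment In→n1→n3→Eg: bottleneck 5, flow now 8.
No augmenting path remains; maximum flow = 8.
In the residual graph, reachable from In: {In, n1, n3}.
Min-cut edges: n1→n2 (3), n3→Eg (5); capacity 3 + 5 = 8.
This cut is saturated, so no flow can exceed 8.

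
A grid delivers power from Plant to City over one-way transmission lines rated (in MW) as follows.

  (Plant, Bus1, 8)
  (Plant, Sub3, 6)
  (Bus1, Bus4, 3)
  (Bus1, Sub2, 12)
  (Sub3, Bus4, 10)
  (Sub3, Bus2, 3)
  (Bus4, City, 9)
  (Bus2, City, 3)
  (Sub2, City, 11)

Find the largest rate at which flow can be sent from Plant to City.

Augment Plant→Bus1→Bus4→City: bottleneck 3, flow now 3.
Augment Plant→Bus1→Sub2→City: bottleneck 5, flow now 8.
Augment Plant→Sub3→Bus4→City: bottleneck 6, flow now 14.
No augmenting path remains; maximum flow = 14.
In the residual graph, reachable from Plant: {Plant}.
Min-cut edges: Plant→Bus1 (8), Plant→Sub3 (6); capacity 8 + 6 = 14.
This cut is saturated, so no flow can exceed 14.

14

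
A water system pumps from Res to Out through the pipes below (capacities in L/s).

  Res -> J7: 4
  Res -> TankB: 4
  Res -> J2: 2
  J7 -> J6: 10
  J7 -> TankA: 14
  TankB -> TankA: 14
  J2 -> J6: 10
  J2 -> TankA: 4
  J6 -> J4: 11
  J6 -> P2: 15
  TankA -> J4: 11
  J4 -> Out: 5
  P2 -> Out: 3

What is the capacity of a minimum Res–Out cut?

8

Augment Res→J7→J6→J4→Out: bottleneck 4, flow now 4.
Augment Res→TankB→TankA→J4→Out: bottleneck 1, flow now 5.
Augment Res→J2→J6→P2→Out: bottleneck 2, flow now 7.
Augment Res→TankB→TankA→J4→J6→P2→Out: bottleneck 1, flow now 8. (uses reverse residual edge)
No augmenting path remains; maximum flow = 8.
By max-flow min-cut, the minimum cut capacity equals the max flow.
In the residual graph, reachable from Res: {Res, J7, TankB, J2, J6, TankA, J4, P2}.
Min-cut edges: J4→Out (5), P2→Out (3); capacity 5 + 3 = 8.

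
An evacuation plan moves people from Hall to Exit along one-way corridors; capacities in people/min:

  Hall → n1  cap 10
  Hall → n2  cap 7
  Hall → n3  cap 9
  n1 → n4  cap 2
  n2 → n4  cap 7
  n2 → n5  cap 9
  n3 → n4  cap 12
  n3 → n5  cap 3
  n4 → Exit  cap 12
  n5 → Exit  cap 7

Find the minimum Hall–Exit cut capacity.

Augment Hall→n1→n4→Exit: bottleneck 2, flow now 2.
Augment Hall→n2→n4→Exit: bottleneck 7, flow now 9.
Augment Hall→n3→n4→Exit: bottleneck 3, flow now 12.
Augment Hall→n3→n5→Exit: bottleneck 3, flow now 15.
Augment Hall→n3→n4→n2→n5→Exit: bottleneck 3, flow now 18. (uses reverse residual edge)
No augmenting path remains; maximum flow = 18.
By max-flow min-cut, the minimum cut capacity equals the max flow.
In the residual graph, reachable from Hall: {Hall, n1}.
Min-cut edges: Hall→n2 (7), Hall→n3 (9), n1→n4 (2); capacity 7 + 9 + 2 = 18.

18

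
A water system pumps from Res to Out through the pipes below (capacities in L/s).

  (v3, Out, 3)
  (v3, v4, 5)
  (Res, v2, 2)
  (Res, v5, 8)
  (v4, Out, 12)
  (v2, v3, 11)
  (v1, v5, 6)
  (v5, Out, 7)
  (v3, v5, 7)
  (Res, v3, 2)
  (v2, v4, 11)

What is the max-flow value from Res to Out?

Augment Res→v3→Out: bottleneck 2, flow now 2.
Augment Res→v5→Out: bottleneck 7, flow now 9.
Augment Res→v2→v3→Out: bottleneck 1, flow now 10.
Augment Res→v2→v4→Out: bottleneck 1, flow now 11.
No augmenting path remains; maximum flow = 11.
In the residual graph, reachable from Res: {Res, v5}.
Min-cut edges: Res→v2 (2), Res→v3 (2), v5→Out (7); capacity 2 + 2 + 7 = 11.
This cut is saturated, so no flow can exceed 11.

11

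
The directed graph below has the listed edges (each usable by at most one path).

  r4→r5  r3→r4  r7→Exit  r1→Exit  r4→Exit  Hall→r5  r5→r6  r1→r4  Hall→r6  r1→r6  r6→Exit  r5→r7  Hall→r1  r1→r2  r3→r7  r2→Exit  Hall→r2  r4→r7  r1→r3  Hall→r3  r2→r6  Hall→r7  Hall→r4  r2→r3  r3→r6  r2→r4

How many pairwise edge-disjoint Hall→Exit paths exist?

5

Assign every edge capacity 1; by Menger, the answer equals the max flow.
Path Hall→r1→Exit (+1); total 1.
Path Hall→r2→Exit (+1); total 2.
Path Hall→r4→Exit (+1); total 3.
Path Hall→r6→Exit (+1); total 4.
Path Hall→r7→Exit (+1); total 5.
No residual Hall→Exit path; max flow = 5.
Certifying cut of size 5: {Hall→r1, Hall→r2, r4→Exit, r6→Exit, r7→Exit}.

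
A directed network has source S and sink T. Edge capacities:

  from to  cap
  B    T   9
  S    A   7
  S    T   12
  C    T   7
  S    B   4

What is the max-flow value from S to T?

16

Augment S→T: bottleneck 12, flow now 12.
Augment S→B→T: bottleneck 4, flow now 16.
No augmenting path remains; maximum flow = 16.
In the residual graph, reachable from S: {S, A}.
Min-cut edges: S→B (4), S→T (12); capacity 4 + 12 = 16.
This cut is saturated, so no flow can exceed 16.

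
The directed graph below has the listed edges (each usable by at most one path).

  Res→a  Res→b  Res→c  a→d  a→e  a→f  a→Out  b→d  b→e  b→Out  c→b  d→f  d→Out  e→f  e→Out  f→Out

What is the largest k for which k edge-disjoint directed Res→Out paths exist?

Assign every edge capacity 1; by Menger, the answer equals the max flow.
Path Res→a→Out (+1); total 1.
Path Res→b→Out (+1); total 2.
Path Res→c→b→d→Out (+1); total 3.
No residual Res→Out path; max flow = 3.
Certifying cut of size 3: {Res→a, Res→b, Res→c}.

3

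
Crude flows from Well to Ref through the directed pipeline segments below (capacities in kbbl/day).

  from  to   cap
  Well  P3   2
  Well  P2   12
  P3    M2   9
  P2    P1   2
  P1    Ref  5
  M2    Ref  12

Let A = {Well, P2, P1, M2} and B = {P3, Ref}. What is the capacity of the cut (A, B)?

Edges leaving {Well, P2, P1, M2}: Well→P3 (2), P1→Ref (5), M2→Ref (12).
Cut capacity = 2 + 5 + 12 = 19.

19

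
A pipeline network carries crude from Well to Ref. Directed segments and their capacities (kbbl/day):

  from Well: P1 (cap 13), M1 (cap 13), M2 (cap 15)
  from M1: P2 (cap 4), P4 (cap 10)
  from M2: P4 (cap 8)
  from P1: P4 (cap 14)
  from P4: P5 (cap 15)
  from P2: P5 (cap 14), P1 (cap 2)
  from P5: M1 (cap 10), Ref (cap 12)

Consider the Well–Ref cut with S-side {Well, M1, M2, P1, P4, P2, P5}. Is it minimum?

Given cut capacity: 12 = 12.
Augment Well→M1→P4→P5→Ref: bottleneck 10, flow now 10.
Augment Well→M1→P2→P5→Ref: bottleneck 2, flow now 12.
No augmenting path remains; maximum flow = 12.
Cut capacity 12 equals the max flow, so it is a minimum cut.

Yes — it is a minimum cut (capacity 12).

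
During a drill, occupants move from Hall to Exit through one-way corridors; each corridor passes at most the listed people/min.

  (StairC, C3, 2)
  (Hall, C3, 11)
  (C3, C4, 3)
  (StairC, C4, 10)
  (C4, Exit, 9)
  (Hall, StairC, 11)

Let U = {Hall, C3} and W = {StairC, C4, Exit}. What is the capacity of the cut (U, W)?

Edges leaving {Hall, C3}: Hall→StairC (11), C3→C4 (3).
Cut capacity = 11 + 3 = 14.

14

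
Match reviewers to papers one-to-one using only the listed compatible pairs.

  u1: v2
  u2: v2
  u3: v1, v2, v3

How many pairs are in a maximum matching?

2

Unit-capacity flow: source→left, listed edges, right→sink; max matching = max flow.
Augmenting path u1→v2 (+1); matched 1.
Augmenting path u3→v1 (+1); matched 2.
No augmenting path remains; maximum matching = 2.
König certificate: {u3, v2} is a vertex cover of size 2 (every listed pair touches it), so no matching can be larger.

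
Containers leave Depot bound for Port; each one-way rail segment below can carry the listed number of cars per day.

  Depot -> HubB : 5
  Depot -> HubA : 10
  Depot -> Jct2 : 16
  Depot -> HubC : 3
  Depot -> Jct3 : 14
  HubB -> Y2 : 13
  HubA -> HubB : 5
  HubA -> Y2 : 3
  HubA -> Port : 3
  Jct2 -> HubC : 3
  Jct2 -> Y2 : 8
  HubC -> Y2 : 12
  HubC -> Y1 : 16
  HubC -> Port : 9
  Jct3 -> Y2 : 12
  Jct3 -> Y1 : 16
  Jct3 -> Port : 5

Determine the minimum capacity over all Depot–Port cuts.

14

Augment Depot→HubA→Port: bottleneck 3, flow now 3.
Augment Depot→HubC→Port: bottleneck 3, flow now 6.
Augment Depot→Jct3→Port: bottleneck 5, flow now 11.
Augment Depot→Jct2→HubC→Port: bottleneck 3, flow now 14.
No augmenting path remains; maximum flow = 14.
By max-flow min-cut, the minimum cut capacity equals the max flow.
In the residual graph, reachable from Depot: {Depot, HubB, HubA, Jct2, Jct3, Y2, Y1}.
Min-cut edges: Depot→HubC (3), HubA→Port (3), Jct2→HubC (3), Jct3→Port (5); capacity 3 + 3 + 3 + 5 = 14.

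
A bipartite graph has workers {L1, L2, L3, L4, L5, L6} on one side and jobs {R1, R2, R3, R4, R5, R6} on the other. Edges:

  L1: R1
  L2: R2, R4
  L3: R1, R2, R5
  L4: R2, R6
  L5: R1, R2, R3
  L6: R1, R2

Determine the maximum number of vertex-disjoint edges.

Unit-capacity flow: source→left, listed edges, right→sink; max matching = max flow.
Augmenting path L1→R1 (+1); matched 1.
Augmenting path L2→R2 (+1); matched 2.
Augmenting path L3→R5 (+1); matched 3.
Augmenting path L4→R6 (+1); matched 4.
Augmenting path L5→R3 (+1); matched 5.
Augmenting path L6→R2→L2→R4 (+1); matched 6.
No augmenting path remains; maximum matching = 6.
König certificate: {L1, L2, L3, L4, L5, L6} is a vertex cover of size 6 (every listed pair touches it), so no matching can be larger.

6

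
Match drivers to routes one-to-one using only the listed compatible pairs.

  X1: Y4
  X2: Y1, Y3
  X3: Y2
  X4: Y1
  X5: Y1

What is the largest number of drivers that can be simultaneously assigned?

4

Unit-capacity flow: source→left, listed edges, right→sink; max matching = max flow.
Augmenting path X1→Y4 (+1); matched 1.
Augmenting path X2→Y1 (+1); matched 2.
Augmenting path X3→Y2 (+1); matched 3.
Augmenting path X4→Y1→X2→Y3 (+1); matched 4.
No augmenting path remains; maximum matching = 4.
König certificate: {X1, X2, X3, Y1} is a vertex cover of size 4 (every listed pair touches it), so no matching can be larger.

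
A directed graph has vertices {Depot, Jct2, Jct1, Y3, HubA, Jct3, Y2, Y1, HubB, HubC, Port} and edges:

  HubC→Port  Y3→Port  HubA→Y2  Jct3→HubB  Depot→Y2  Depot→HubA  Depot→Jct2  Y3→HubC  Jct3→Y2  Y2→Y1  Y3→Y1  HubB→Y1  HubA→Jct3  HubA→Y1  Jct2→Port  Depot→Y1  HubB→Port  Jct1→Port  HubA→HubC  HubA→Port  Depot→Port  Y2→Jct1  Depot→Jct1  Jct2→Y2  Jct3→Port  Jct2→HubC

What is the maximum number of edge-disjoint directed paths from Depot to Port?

4

Assign every edge capacity 1; by Menger, the answer equals the max flow.
Path Depot→Port (+1); total 1.
Path Depot→Jct2→Port (+1); total 2.
Path Depot→Jct1→Port (+1); total 3.
Path Depot→HubA→Port (+1); total 4.
No residual Depot→Port path; max flow = 4.
Certifying cut of size 4: {Depot→HubA, Depot→Jct2, Depot→Port, Jct1→Port}.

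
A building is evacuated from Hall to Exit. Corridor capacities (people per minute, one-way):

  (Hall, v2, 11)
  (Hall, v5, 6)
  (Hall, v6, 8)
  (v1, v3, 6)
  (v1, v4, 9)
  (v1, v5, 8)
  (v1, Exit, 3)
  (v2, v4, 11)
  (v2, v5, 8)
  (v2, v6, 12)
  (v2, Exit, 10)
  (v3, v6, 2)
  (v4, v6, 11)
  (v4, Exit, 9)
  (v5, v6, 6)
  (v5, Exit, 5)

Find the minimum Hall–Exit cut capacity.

16

Augment Hall→v2→Exit: bottleneck 10, flow now 10.
Augment Hall→v5→Exit: bottleneck 5, flow now 15.
Augment Hall→v2→v4→Exit: bottleneck 1, flow now 16.
No augmenting path remains; maximum flow = 16.
By max-flow min-cut, the minimum cut capacity equals the max flow.
In the residual graph, reachable from Hall: {Hall, v5, v6}.
Min-cut edges: Hall→v2 (11), v5→Exit (5); capacity 11 + 5 = 16.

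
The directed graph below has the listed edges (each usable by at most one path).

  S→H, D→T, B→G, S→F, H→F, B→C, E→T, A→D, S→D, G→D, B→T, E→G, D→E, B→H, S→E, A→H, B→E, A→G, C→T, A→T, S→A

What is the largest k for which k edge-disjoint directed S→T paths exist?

3

Assign every edge capacity 1; by Menger, the answer equals the max flow.
Path S→A→T (+1); total 1.
Path S→D→T (+1); total 2.
Path S→E→T (+1); total 3.
No residual S→T path; max flow = 3.
Certifying cut of size 3: {S→A, S→D, S→E}.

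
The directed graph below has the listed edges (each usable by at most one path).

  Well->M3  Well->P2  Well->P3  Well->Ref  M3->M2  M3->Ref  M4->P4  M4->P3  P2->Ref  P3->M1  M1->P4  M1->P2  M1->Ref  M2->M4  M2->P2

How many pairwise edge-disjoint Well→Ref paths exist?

4

Assign every edge capacity 1; by Menger, the answer equals the max flow.
Path Well→Ref (+1); total 1.
Path Well→M3→Ref (+1); total 2.
Path Well→P2→Ref (+1); total 3.
Path Well→P3→M1→Ref (+1); total 4.
No residual Well→Ref path; max flow = 4.
Certifying cut of size 4: {Well→M3, Well→P2, Well→P3, Well→Ref}.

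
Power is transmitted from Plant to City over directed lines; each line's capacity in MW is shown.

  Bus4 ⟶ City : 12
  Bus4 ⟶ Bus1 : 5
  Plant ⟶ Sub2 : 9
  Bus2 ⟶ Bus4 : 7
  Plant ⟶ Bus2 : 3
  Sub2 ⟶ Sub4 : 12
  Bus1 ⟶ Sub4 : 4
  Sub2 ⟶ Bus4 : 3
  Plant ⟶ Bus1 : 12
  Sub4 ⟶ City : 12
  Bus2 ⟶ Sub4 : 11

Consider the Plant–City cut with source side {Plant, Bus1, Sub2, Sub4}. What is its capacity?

Edges leaving {Plant, Bus1, Sub2, Sub4}: Plant→Bus2 (3), Sub2→Bus4 (3), Sub4→City (12).
Cut capacity = 3 + 3 + 12 = 18.

18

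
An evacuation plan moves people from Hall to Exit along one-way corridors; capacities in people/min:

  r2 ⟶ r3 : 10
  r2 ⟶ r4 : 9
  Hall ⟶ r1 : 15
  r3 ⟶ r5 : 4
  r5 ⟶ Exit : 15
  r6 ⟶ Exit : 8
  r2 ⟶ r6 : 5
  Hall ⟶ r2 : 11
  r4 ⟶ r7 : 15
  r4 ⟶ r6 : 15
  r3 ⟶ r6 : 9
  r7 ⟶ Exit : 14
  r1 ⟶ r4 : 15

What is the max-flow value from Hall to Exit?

26

Augment Hall→r2→r6→Exit: bottleneck 5, flow now 5.
Augment Hall→r1→r4→r6→Exit: bottleneck 3, flow now 8.
Augment Hall→r1→r4→r7→Exit: bottleneck 12, flow now 20.
Augment Hall→r2→r3→r5→Exit: bottleneck 4, flow now 24.
Augment Hall→r2→r4→r7→Exit: bottleneck 2, flow now 26.
No augmenting path remains; maximum flow = 26.
In the residual graph, reachable from Hall: {Hall}.
Min-cut edges: Hall→r1 (15), Hall→r2 (11); capacity 15 + 11 = 26.
This cut is saturated, so no flow can exceed 26.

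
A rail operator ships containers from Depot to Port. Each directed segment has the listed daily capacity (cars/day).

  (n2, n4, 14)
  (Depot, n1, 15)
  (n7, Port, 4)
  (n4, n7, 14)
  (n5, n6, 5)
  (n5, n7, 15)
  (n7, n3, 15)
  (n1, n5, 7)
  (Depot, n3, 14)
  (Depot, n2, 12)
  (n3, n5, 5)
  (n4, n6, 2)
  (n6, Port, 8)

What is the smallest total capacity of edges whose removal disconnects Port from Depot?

Augment Depot→n1→n5→n6→Port: bottleneck 5, flow now 5.
Augment Depot→n1→n5→n7→Port: bottleneck 2, flow now 7.
Augment Depot→n2→n4→n6→Port: bottleneck 2, flow now 9.
Augment Depot→n2→n4→n7→Port: bottleneck 2, flow now 11.
No augmenting path remains; maximum flow = 11.
By max-flow min-cut, the minimum cut capacity equals the max flow.
In the residual graph, reachable from Depot: {Depot, n1, n2, n3, n4, n5, n7}.
Min-cut edges: n4→n6 (2), n5→n6 (5), n7→Port (4); capacity 2 + 5 + 4 = 11.

11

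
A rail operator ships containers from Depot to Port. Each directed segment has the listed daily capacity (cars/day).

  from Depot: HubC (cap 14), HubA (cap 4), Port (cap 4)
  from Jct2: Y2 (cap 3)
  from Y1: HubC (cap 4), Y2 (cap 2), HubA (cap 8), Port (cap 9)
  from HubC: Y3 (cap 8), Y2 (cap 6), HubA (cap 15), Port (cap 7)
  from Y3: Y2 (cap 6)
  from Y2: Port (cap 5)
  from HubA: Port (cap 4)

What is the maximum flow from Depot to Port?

20

Augment Depot→Port: bottleneck 4, flow now 4.
Augment Depot→HubC→Port: bottleneck 7, flow now 11.
Augment Depot→HubA→Port: bottleneck 4, flow now 15.
Augment Depot→HubC→Y2→Port: bottleneck 5, flow now 20.
No augmenting path remains; maximum flow = 20.
In the residual graph, reachable from Depot: {Depot, HubC, Y3, Y2, HubA}.
Min-cut edges: Depot→Port (4), HubC→Port (7), Y2→Port (5), HubA→Port (4); capacity 4 + 7 + 5 + 4 = 20.
This cut is saturated, so no flow can exceed 20.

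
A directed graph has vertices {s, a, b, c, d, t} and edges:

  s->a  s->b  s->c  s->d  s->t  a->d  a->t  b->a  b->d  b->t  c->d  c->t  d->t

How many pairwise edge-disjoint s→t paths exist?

Assign every edge capacity 1; by Menger, the answer equals the max flow.
Path s→t (+1); total 1.
Path s→a→t (+1); total 2.
Path s→b→t (+1); total 3.
Path s→c→t (+1); total 4.
Path s→d→t (+1); total 5.
No residual s→t path; max flow = 5.
Certifying cut of size 5: {s→a, s→b, s→c, s→d, s→t}.

5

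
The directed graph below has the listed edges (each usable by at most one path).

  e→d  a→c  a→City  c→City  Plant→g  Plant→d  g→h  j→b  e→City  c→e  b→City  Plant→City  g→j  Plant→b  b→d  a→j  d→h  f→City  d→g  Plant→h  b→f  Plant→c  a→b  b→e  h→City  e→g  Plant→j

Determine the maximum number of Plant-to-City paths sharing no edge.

5

Assign every edge capacity 1; by Menger, the answer equals the max flow.
Path Plant→City (+1); total 1.
Path Plant→b→City (+1); total 2.
Path Plant→c→City (+1); total 3.
Path Plant→h→City (+1); total 4.
Path Plant→j→b→e→City (+1); total 5.
No residual Plant→City path; max flow = 5.
Certifying cut of size 5: {Plant→City, Plant→b, Plant→c, h→City, j→b}.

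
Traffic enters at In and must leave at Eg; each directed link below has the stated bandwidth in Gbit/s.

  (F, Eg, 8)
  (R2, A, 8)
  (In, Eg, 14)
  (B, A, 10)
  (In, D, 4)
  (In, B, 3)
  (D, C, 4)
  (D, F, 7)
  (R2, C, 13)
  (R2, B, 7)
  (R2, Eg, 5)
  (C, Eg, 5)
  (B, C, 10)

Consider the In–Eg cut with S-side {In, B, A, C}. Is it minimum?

No — its capacity is 23, but the minimum cut has capacity 21.

Given cut capacity: 4 + 14 + 5 = 23.
Augment In→Eg: bottleneck 14, flow now 14.
Augment In→B→C→Eg: bottleneck 3, flow now 17.
Augment In→D→C→Eg: bottleneck 2, flow now 19.
Augment In→D→F→Eg: bottleneck 2, flow now 21.
No augmenting path remains; maximum flow = 21.
In the residual graph, reachable from In: {In}.
Min-cut edges: In→B (3), In→D (4), In→Eg (14); capacity 3 + 4 + 14 = 21.
Cut capacity 23 exceeds the max flow 21, so it is not minimum.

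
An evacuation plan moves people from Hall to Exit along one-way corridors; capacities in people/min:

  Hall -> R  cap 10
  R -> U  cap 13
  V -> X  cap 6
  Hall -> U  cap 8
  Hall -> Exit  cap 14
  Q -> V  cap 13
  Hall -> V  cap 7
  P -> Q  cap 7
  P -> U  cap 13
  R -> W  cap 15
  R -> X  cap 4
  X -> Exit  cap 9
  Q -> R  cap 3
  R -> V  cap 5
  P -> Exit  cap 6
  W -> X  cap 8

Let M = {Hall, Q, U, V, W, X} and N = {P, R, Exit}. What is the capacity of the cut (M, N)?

36

Edges leaving {Hall, Q, U, V, W, X}: Hall→R (10), Hall→Exit (14), Q→R (3), X→Exit (9).
Cut capacity = 10 + 14 + 3 + 9 = 36.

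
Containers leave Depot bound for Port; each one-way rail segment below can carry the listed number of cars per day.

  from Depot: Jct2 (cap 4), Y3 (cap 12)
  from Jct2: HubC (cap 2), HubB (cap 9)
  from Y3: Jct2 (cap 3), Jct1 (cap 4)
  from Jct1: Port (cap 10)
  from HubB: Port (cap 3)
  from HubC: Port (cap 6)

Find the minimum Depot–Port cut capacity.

9

Augment Depot→Jct2→HubB→Port: bottleneck 3, flow now 3.
Augment Depot→Jct2→HubC→Port: bottleneck 1, flow now 4.
Augment Depot→Y3→Jct1→Port: bottleneck 4, flow now 8.
Augment Depot→Y3→Jct2→HubC→Port: bottleneck 1, flow now 9.
No augmenting path remains; maximum flow = 9.
By max-flow min-cut, the minimum cut capacity equals the max flow.
In the residual graph, reachable from Depot: {Depot, Jct2, Y3, HubB}.
Min-cut edges: Jct2→HubC (2), Y3→Jct1 (4), HubB→Port (3); capacity 2 + 4 + 3 = 9.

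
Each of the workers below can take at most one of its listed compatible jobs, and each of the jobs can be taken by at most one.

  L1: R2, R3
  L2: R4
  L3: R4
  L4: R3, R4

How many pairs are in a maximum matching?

3

Unit-capacity flow: source→left, listed edges, right→sink; max matching = max flow.
Augmenting path L1→R2 (+1); matched 1.
Augmenting path L2→R4 (+1); matched 2.
Augmenting path L4→R3 (+1); matched 3.
No augmenting path remains; maximum matching = 3.
König certificate: {L1, L4, R4} is a vertex cover of size 3 (every listed pair touches it), so no matching can be larger.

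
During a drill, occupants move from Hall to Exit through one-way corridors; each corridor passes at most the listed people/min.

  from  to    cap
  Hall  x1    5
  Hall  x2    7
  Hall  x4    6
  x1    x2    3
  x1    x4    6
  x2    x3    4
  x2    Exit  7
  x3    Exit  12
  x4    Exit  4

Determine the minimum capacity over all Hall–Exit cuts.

Augment Hall→x2→Exit: bottleneck 7, flow now 7.
Augment Hall→x4→Exit: bottleneck 4, flow now 11.
Augment Hall→x1→x2→x3→Exit: bottleneck 3, flow now 14.
No augmenting path remains; maximum flow = 14.
By max-flow min-cut, the minimum cut capacity equals the max flow.
In the residual graph, reachable from Hall: {Hall, x1, x4}.
Min-cut edges: Hall→x2 (7), x1→x2 (3), x4→Exit (4); capacity 7 + 3 + 4 = 14.

14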